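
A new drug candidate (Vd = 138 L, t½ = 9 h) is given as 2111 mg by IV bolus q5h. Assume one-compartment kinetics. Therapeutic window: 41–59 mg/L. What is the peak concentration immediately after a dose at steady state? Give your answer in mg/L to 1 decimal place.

47.9 mg/L

k = ln2/t½ = ln2/9 ≈ 0.077016 h⁻¹; fraction remaining f = e^(−kτ) = e^(−0.077016×5) ≈ 0.6804.
Accumulation ratio R = 1/(1 − f) ≈ 1/0.3196 ≈ 3.1289.
Single-dose peak C₀ = D/Vd = 2111/138 ≈ 15.297 mg/L.
Steady-state peak Cmax,ss = C₀·R ≈ 15.297 × 3.1289 ≈ 47.863 mg/L.
Peak 47.9 mg/L vs MTC 59 mg/L: below toxic threshold.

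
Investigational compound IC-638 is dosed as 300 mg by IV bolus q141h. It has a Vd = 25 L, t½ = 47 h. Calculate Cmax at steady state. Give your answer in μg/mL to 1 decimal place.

13.7 μg/mL

τ = 141 h = 3 half-lives, so f = (1/2)^3 = 0.125.
At steady state, R = 1/(1 − 0.125) = 8/7.
Single-dose peak C₀ = D/Vd = 300/25 = 12 μg/mL.
Steady-state peak Cmax,ss = C₀·R = 12 × 8/7 ≈ 13.714 μg/mL.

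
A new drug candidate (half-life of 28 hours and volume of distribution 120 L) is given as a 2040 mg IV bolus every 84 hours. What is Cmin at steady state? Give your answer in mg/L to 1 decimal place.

2.4 mg/L

The dosing interval is 3 half-lives, so f = 2^(−3) = 0.125.
At steady state, R = 1/(1 − 0.125) = 8/7.
Single-dose peak C₀ = D/Vd = 2040/120 = 17 mg/L.
Steady-state peak Cmax,ss = C₀·R = 17 × 8/7 ≈ 19.429 mg/L.
Steady-state trough Cmin,ss = Cmax,ss·f ≈ 19.429 × 0.125 ≈ 2.429 mg/L.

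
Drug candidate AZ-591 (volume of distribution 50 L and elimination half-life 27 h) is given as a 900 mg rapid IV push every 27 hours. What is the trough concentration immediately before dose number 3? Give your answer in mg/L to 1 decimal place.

f = (1/2)^(τ/t½) = (1/2)^(27/27) ≈ 0.5000.
C₀ = D/Vd = 900/50 ≈ 18.000 mg/L.
Before the 3rd dose, 2 doses have been given. Superposition: Cmin = C₀·(f + f²).
≈ 18.000 × (0.5000 + 0.2500) ≈ 18.000 × 0.7500 ≈ 13.500 mg/L.

13.5 mg/L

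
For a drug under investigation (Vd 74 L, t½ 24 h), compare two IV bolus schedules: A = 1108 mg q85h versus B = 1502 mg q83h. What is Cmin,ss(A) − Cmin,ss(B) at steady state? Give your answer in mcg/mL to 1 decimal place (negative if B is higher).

-0.6 mcg/mL

Regimen A: f = (1/2)^(85/24) ≈ 0.0859; Cmin,ss = (1108/74)·f/(1−f) ≈ 1.407 mcg/mL.
Regimen B: f = (1/2)^(83/24) ≈ 0.0910; Cmin,ss = (1502/74)·f/(1−f) ≈ 2.032 mcg/mL.
Difference ≈ 1.407 − 2.032 ≈ -0.625 mcg/mL.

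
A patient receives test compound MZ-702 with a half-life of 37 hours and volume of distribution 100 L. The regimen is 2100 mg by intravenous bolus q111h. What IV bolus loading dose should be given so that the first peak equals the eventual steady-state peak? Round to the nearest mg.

2400 mg

f = (1/2)^(111/37) ≈ 0.125000; accumulation ratio R = 1/(1−f) ≈ 1.14286.
Loading dose to hit Cmax,ss on first dose: D_load = D_maint·R ≈ 2100 × 1.14286 ≈ 2400.01 mg.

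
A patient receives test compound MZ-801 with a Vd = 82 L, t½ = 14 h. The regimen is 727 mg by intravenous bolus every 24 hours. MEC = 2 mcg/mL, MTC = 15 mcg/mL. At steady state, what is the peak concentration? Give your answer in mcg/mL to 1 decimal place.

τ/t½ = 24/14 ≈ 1.7143, so fraction remaining f = (1/2)^(24/14) ≈ 0.3048.
Accumulation ratio R = 1/(1 − f) ≈ 1/0.6952 ≈ 1.4384.
Single-dose peak C₀ = D/Vd = 727/82 ≈ 8.866 mcg/mL.
Cmax,ss = C₀/(1 − f) ≈ 8.866/0.6952 ≈ 12.753 mcg/mL.
Peak 12.8 mcg/mL vs MTC 15 mcg/mL: below toxic threshold.

12.8 mcg/mL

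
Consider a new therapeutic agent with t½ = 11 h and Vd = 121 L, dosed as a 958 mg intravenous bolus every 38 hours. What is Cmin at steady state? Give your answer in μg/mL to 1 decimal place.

0.8 μg/mL

τ/t½ = 38/11 ≈ 3.4545, so fraction remaining f = (1/2)^(38/11) ≈ 0.0912.
Each bolus raises the concentration by D/Vd = 958/121 ≈ 7.917 μg/mL.
Steady-state trough Cmin,ss = C₀·f/(1−f) ≈ 7.917 × 0.0912/0.9088 ≈ 0.794 μg/mL.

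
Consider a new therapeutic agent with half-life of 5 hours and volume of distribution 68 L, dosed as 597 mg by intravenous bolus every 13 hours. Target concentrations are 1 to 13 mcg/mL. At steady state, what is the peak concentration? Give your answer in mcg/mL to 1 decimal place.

10.5 mcg/mL

τ/t½ = 13/5 ≈ 2.6, so fraction remaining f = (1/2)^(13/5) ≈ 0.1649.
At steady state, accumulation factor R = 1/(1 − e^(−kτ)) ≈ 1.1975.
Single-dose peak C₀ = D/Vd = 597/68 ≈ 8.779 mcg/mL.
Cmax,ss = C₀/(1 − f) ≈ 8.779/0.8351 ≈ 10.513 mcg/mL.
Peak 10.5 mcg/mL vs MTC 13 mcg/mL: below toxic threshold.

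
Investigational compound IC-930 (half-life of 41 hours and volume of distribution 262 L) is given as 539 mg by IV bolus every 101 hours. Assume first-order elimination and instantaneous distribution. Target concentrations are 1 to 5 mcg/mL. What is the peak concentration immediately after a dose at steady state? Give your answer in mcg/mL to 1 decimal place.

2.5 mcg/mL

k = ln2/t½ = ln2/41 ≈ 0.016906 h⁻¹; fraction remaining f = e^(−kτ) = e^(−0.016906×101) ≈ 0.1813.
At steady state, accumulation factor R = 1/(1 − e^(−kτ)) ≈ 1.2214.
Each bolus raises the concentration by D/Vd = 539/262 ≈ 2.057 mcg/mL.
Steady-state peak Cmax,ss = C₀·R ≈ 2.057 × 1.2214 ≈ 2.512 mcg/mL.
Peak 2.5 mcg/mL vs MTC 5 mcg/mL: below toxic threshold.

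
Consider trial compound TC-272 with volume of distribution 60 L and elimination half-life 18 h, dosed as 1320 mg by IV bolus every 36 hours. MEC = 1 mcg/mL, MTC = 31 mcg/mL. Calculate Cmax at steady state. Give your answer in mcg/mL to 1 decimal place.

τ = 36 h = 2 half-lives, so f = (1/2)^2 = 0.25.
Accumulation ratio R = 1/(1 − f) = 1/0.75 = 4/3.
Single-dose peak C₀ = D/Vd = 1320/60 = 22 mcg/mL.
Steady-state peak Cmax,ss = C₀·R = 22 × 4/3 ≈ 29.333 mcg/mL.
Peak 29.3 mcg/mL vs MTC 31 mcg/mL: below toxic threshold.

29.3 mcg/mL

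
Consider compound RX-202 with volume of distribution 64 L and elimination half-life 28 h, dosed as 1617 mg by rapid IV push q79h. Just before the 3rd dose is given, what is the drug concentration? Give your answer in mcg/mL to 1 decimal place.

f = (1/2)^(τ/t½) = (1/2)^(79/28) ≈ 0.1415.
C₀ = D/Vd = 1617/64 ≈ 25.266 mcg/mL.
Before the 3rd dose, 2 doses have been given. Superposition: Cmin = C₀·(f + f²).
≈ 25.266 × (0.1415 + 0.0200) ≈ 25.266 × 0.1615 ≈ 4.080 mcg/mL.

4.1 mcg/mL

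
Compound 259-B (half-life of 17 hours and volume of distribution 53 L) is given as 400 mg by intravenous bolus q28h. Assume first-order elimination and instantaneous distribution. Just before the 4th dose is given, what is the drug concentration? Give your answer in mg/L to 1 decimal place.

3.4 mg/L

f = (1/2)^(τ/t½) = (1/2)^(28/17) ≈ 0.3193.
C₀ = D/Vd = 400/53 ≈ 7.547 mg/L.
Before the 4th dose, 3 doses have been given. Superposition: Cmin = C₀·(f + f² + … + f^3).
≈ 7.547 × (0.3193 + 0.1020 + 0.0326) ≈ 7.547 × 0.4539 ≈ 3.426 mg/L.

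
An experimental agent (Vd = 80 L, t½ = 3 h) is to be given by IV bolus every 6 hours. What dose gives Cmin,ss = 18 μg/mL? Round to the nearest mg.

4320 mg

τ/t½ = 6/3 ≈ 2, so f = (1/2)^(6/3) ≈ 0.250000.
Cmin,ss = (D/Vd)·f/(1−f), so D = Cmin,ss·Vd·(1−f)/f.
D = 18 × 80 × (1−f)/f ≈ 18 × 80 × 3.00000 ≈ 4320.00 mg.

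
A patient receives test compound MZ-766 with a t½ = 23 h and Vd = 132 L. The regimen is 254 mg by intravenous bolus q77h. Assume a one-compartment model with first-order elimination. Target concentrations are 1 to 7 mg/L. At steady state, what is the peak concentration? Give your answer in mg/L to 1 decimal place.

Over one 77-h interval, 77/23 ≈ 3.3478 half-lives elapse, leaving f ≈ 0.0982 of each dose.
At steady state, accumulation factor R = 1/(1 − e^(−kτ)) ≈ 1.1089.
Single-dose peak C₀ = D/Vd = 254/132 ≈ 1.924 mg/L.
Steady-state peak Cmax,ss = C₀·R ≈ 1.924 × 1.1089 ≈ 2.134 mg/L.
Peak 2.1 mg/L vs MTC 7 mg/L: below toxic threshold.

2.1 mg/L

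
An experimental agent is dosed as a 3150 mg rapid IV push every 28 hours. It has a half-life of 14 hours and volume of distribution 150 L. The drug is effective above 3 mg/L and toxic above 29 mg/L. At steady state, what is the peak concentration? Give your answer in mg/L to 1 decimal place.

τ = 28 h = 2 half-lives, so f = (1/2)^2 = 0.25.
Accumulation ratio R = 1/(1 − f) = 1/0.75 = 4/3.
Single-dose peak C₀ = D/Vd = 3150/150 = 21 mg/L.
Steady-state peak Cmax,ss = C₀·R = 21 × 4/3 ≈ 28.000 mg/L.
Peak 28.0 mg/L vs MTC 29 mg/L: below toxic threshold.

28.0 mg/L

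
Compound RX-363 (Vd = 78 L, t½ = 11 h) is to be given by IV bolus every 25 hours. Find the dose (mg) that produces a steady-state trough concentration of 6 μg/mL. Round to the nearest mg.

1794 mg

τ/t½ = 25/11 ≈ 2.2727, so f = (1/2)^(25/11) ≈ 0.206938.
Cmin,ss = (D/Vd)·f/(1−f), so D = Cmin,ss·Vd·(1−f)/f.
D = 6 × 78 × (1−f)/f ≈ 6 × 78 × 3.83237 ≈ 1793.55 mg.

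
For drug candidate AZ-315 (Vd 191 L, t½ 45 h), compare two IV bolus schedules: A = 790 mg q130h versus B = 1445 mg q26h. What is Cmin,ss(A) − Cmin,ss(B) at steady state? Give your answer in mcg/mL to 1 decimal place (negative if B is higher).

Regimen A: f = (1/2)^(130/45) ≈ 0.1350; Cmin,ss = (790/191)·f/(1−f) ≈ 0.646 mcg/mL.
Regimen B: f = (1/2)^(26/45) ≈ 0.6700; Cmin,ss = (1445/191)·f/(1−f) ≈ 15.360 mcg/mL.
Difference ≈ 0.646 − 15.360 ≈ -14.714 mcg/mL.

-14.7 mcg/mL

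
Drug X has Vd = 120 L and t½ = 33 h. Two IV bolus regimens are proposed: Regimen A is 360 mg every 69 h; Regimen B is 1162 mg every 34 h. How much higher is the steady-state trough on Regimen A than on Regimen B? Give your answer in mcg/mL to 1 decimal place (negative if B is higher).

-8.4 mcg/mL

Regimen A: f = (1/2)^(69/33) ≈ 0.2347; Cmin,ss = (360/120)·f/(1−f) ≈ 0.920 mcg/mL.
Regimen B: f = (1/2)^(34/33) ≈ 0.4896; Cmin,ss = (1162/120)·f/(1−f) ≈ 9.289 mcg/mL.
Difference ≈ 0.920 − 9.289 ≈ -8.369 mcg/mL.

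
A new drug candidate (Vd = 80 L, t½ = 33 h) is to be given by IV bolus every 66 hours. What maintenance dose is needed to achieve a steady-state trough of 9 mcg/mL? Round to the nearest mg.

τ/t½ = 66/33 ≈ 2, so f = (1/2)^(66/33) ≈ 0.250000.
Cmin,ss = (D/Vd)·f/(1−f), so D = Cmin,ss·Vd·(1−f)/f.
D = 9 × 80 × (1−f)/f ≈ 9 × 80 × 3.00000 ≈ 2160.00 mg.

2160 mg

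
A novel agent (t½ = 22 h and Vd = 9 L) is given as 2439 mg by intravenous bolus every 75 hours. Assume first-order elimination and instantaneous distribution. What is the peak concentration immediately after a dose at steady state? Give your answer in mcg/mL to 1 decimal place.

299.2 mcg/mL

Over one 75-h interval, 75/22 ≈ 3.4091 half-lives elapse, leaving f ≈ 0.0941 of each dose.
Accumulation ratio R = 1/(1 − f) ≈ 1/0.9059 ≈ 1.1039.
Each bolus raises the concentration by D/Vd = 2439/9 ≈ 271.000 mcg/mL.
Steady-state peak Cmax,ss = C₀·R ≈ 271.000 × 1.1039 ≈ 299.157 mcg/mL.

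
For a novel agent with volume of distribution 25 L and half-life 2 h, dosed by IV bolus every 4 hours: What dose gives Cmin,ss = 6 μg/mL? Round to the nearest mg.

450 mg

τ/t½ = 4/2 ≈ 2, so f = (1/2)^(4/2) ≈ 0.250000.
Cmin,ss = (D/Vd)·f/(1−f), so D = Cmin,ss·Vd·(1−f)/f.
D = 6 × 25 × (1−f)/f ≈ 6 × 25 × 3.00000 ≈ 450.00 mg.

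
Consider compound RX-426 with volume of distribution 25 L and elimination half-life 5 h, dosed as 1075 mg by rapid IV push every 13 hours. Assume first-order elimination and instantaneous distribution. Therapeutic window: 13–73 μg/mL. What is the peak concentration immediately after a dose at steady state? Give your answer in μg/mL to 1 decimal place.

k = ln2/t½ = ln2/5 ≈ 0.138629 h⁻¹; fraction remaining f = e^(−kτ) = e^(−0.138629×13) ≈ 0.1649.
Accumulation ratio R = 1/(1 − f) ≈ 1/0.8351 ≈ 1.1975.
Single-dose peak C₀ = D/Vd = 1075/25 ≈ 43.000 μg/mL.
Steady-state peak Cmax,ss = C₀·R ≈ 43.000 × 1.1975 ≈ 51.492 μg/mL.
Peak 51.5 μg/mL vs MTC 73 μg/mL: below toxic threshold.

51.5 μg/mL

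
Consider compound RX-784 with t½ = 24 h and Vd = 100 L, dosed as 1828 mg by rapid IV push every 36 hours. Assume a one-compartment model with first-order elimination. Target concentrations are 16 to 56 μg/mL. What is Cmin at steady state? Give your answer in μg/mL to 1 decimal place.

Over one 36-h interval, 36/24 ≈ 1.5 half-lives elapse, leaving f ≈ 0.3536 of each dose.
Single-dose peak C₀ = D/Vd = 1828/100 ≈ 18.280 μg/mL.
Steady-state trough Cmin,ss = C₀·f/(1−f) ≈ 18.280 × 0.3536/0.6464 ≈ 10.000 μg/mL.
Trough 10.0 μg/mL vs MEC 16 μg/mL: subtherapeutic.

10.0 μg/mL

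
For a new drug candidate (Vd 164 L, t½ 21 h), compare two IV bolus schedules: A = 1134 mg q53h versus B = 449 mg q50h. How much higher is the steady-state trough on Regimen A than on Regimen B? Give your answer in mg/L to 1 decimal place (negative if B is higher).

0.8 mg/L

Regimen A: f = (1/2)^(53/21) ≈ 0.1739; Cmin,ss = (1134/164)·f/(1−f) ≈ 1.456 mg/L.
Regimen B: f = (1/2)^(50/21) ≈ 0.1920; Cmin,ss = (449/164)·f/(1−f) ≈ 0.651 mg/L.
Difference ≈ 1.456 − 0.651 ≈ 0.805 mg/L.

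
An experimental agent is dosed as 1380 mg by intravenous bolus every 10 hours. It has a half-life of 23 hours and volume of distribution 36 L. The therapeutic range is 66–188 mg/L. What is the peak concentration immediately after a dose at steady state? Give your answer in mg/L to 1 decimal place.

Over one 10-h interval, 10/23 ≈ 0.43478 half-lives elapse, leaving f ≈ 0.7398 of each dose.
Accumulation ratio R = 1/(1 − f) ≈ 1/0.2602 ≈ 3.8432.
Each bolus raises the concentration by D/Vd = 1380/36 ≈ 38.333 mg/L.
Steady-state peak Cmax,ss = C₀·R ≈ 38.333 × 3.8432 ≈ 147.321 mg/L.
Peak 147.3 mg/L vs MTC 188 mg/L: below toxic threshold.

147.3 mg/L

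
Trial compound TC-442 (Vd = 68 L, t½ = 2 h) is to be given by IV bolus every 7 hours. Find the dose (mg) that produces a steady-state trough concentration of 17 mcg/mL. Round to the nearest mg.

11923 mg

τ/t½ = 7/2 ≈ 3.5, so f = (1/2)^(7/2) ≈ 0.088388.
Cmin,ss = (D/Vd)·f/(1−f), so D = Cmin,ss·Vd·(1−f)/f.
D = 17 × 68 × (1−f)/f ≈ 17 × 68 × 10.31375 ≈ 11922.70 mg.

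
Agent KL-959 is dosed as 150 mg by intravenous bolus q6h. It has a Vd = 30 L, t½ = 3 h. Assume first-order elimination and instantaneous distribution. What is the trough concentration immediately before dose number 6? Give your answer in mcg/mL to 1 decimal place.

1.7 mcg/mL

f = (1/2)^(τ/t½) = (1/2)^(6/3) ≈ 0.2500.
C₀ = D/Vd = 150/30 ≈ 5.000 mcg/mL.
Before the 6th dose, 5 doses have been given. Superposition: Cmin = C₀·(f + f² + … + f^5).
≈ 5.000 × (0.2500 + 0.0625 + 0.0156 + 0.0039 + 0.0010) ≈ 5.000 × 0.3330 ≈ 1.665 mcg/mL.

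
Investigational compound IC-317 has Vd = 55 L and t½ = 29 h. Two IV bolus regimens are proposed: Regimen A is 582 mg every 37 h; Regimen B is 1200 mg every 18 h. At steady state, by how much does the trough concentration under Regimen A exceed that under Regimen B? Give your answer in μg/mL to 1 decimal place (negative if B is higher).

-33.1 μg/mL

Regimen A: f = (1/2)^(37/29) ≈ 0.4130; Cmin,ss = (582/55)·f/(1−f) ≈ 7.445 μg/mL.
Regimen B: f = (1/2)^(18/29) ≈ 0.6504; Cmin,ss = (1200/55)·f/(1−f) ≈ 40.591 μg/mL.
Difference ≈ 7.445 − 40.591 ≈ -33.146 μg/mL.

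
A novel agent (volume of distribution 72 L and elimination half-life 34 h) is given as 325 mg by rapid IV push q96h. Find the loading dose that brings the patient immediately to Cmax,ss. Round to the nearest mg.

378 mg

f = (1/2)^(96/34) ≈ 0.141264; accumulation ratio R = 1/(1−f) ≈ 1.16450.
Loading dose to hit Cmax,ss on first dose: D_load = D_maint·R ≈ 325 × 1.16450 ≈ 378.46 mg.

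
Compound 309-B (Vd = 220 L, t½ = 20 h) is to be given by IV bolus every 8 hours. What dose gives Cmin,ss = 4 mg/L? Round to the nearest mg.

281 mg

τ/t½ = 8/20 ≈ 0.4, so f = (1/2)^(8/20) ≈ 0.757858.
Cmin,ss = (D/Vd)·f/(1−f), so D = Cmin,ss·Vd·(1−f)/f.
D = 4 × 220 × (1−f)/f ≈ 4 × 220 × 0.31951 ≈ 281.17 mg.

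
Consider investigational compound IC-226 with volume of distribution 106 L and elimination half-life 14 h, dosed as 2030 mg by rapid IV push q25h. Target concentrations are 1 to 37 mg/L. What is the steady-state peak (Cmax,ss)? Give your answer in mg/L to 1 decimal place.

27.0 mg/L

k = ln2/t½ = ln2/14 ≈ 0.049511 h⁻¹; fraction remaining f = e^(−kτ) = e^(−0.049511×25) ≈ 0.2900.
Accumulation ratio R = 1/(1 − f) ≈ 1/0.7100 ≈ 1.4085.
Single-dose peak C₀ = D/Vd = 2030/106 ≈ 19.151 mg/L.
Cmax,ss = C₀/(1 − f) ≈ 19.151/0.7100 ≈ 26.973 mg/L.
Peak 27.0 mg/L vs MTC 37 mg/L: below toxic threshold.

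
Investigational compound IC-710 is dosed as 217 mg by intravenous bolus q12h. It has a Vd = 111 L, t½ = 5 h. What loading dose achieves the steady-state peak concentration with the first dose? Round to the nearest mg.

f = (1/2)^(12/5) ≈ 0.189465; accumulation ratio R = 1/(1−f) ≈ 1.23375.
Loading dose to hit Cmax,ss on first dose: D_load = D_maint·R ≈ 217 × 1.23375 ≈ 267.72 mg.

268 mg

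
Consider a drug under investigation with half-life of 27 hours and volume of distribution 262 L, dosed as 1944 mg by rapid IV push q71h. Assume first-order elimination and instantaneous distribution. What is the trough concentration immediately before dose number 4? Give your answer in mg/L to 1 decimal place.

1.4 mg/L

f = (1/2)^(τ/t½) = (1/2)^(71/27) ≈ 0.1616.
C₀ = D/Vd = 1944/262 ≈ 7.420 mg/L.
Before the 4th dose, 3 doses have been given. Superposition: Cmin = C₀·(f + f² + … + f^3).
≈ 7.420 × (0.1616 + 0.0261 + 0.0042) ≈ 7.420 × 0.1919 ≈ 1.424 mg/L.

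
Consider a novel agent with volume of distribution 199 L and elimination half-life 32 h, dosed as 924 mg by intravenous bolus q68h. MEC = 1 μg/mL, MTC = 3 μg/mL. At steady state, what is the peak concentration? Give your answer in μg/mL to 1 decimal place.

6.0 μg/mL

τ/t½ = 68/32 ≈ 2.125, so fraction remaining f = (1/2)^(68/32) ≈ 0.2293.
Accumulation ratio R = 1/(1 − f) ≈ 1/0.7707 ≈ 1.2975.
Single-dose peak C₀ = D/Vd = 924/199 ≈ 4.643 μg/mL.
Steady-state peak Cmax,ss = C₀·R ≈ 4.643 × 1.2975 ≈ 6.024 μg/mL.
Peak 6.0 μg/mL vs MTC 3 μg/mL: exceeds toxic threshold.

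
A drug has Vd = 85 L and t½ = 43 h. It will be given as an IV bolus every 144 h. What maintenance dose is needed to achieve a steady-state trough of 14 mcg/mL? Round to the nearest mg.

τ/t½ = 144/43 ≈ 3.3488, so f = (1/2)^(144/43) ≈ 0.098152.
Cmin,ss = (D/Vd)·f/(1−f), so D = Cmin,ss·Vd·(1−f)/f.
D = 14 × 85 × (1−f)/f ≈ 14 × 85 × 9.18828 ≈ 10934.05 mg.

10934 mg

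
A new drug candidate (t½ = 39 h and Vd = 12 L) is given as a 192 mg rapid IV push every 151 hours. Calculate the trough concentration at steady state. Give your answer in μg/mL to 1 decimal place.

τ/t½ = 151/39 ≈ 3.8718, so fraction remaining f = (1/2)^(151/39) ≈ 0.0683.
Single-dose peak C₀ = D/Vd = 192/12 ≈ 16.000 μg/mL.
Steady-state trough Cmin,ss = C₀·f/(1−f) ≈ 16.000 × 0.0683/0.9317 ≈ 1.173 μg/mL.

1.2 μg/mL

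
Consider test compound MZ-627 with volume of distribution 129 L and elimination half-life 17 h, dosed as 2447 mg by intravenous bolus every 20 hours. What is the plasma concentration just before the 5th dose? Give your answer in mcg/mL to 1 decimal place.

f = (1/2)^(τ/t½) = (1/2)^(20/17) ≈ 0.4424.
C₀ = D/Vd = 2447/129 ≈ 18.969 mcg/mL.
Before the 5th dose, 4 doses have been given. Superposition: Cmin = C₀·(f + f² + … + f^4).
≈ 18.969 × (0.4424 + 0.1957 + 0.0866 + 0.0383) ≈ 18.969 × 0.7630 ≈ 14.473 mcg/mL.

14.5 mcg/mL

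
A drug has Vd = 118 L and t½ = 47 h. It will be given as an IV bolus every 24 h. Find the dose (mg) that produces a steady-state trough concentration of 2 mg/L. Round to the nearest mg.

100 mg

τ/t½ = 24/47 ≈ 0.51064, so f = (1/2)^(24/47) ≈ 0.701912.
Cmin,ss = (D/Vd)·f/(1−f), so D = Cmin,ss·Vd·(1−f)/f.
D = 2 × 118 × (1−f)/f ≈ 2 × 118 × 0.42468 ≈ 100.22 mg.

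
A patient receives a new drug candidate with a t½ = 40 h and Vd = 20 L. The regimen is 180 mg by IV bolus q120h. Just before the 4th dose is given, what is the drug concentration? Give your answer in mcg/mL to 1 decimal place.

1.3 mcg/mL

f = (1/2)^(τ/t½) = (1/2)^(120/40) ≈ 0.1250.
C₀ = D/Vd = 180/20 ≈ 9.000 mcg/mL.
Before the 4th dose, 3 doses have been given. Superposition: Cmin = C₀·(f + f² + … + f^3).
≈ 9.000 × (0.1250 + 0.0156 + 0.0020) ≈ 9.000 × 0.1426 ≈ 1.283 mcg/mL.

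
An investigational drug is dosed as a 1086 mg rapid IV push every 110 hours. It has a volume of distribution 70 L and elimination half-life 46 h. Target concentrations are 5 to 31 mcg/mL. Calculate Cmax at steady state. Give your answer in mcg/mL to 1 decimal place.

19.2 mcg/mL

k = ln2/t½ = ln2/46 ≈ 0.015068 h⁻¹; fraction remaining f = e^(−kτ) = e^(−0.015068×110) ≈ 0.1906.
Accumulation ratio R = 1/(1 − f) ≈ 1/0.8094 ≈ 1.2355.
Single-dose peak C₀ = D/Vd = 1086/70 ≈ 15.514 mcg/mL.
Steady-state peak Cmax,ss = C₀·R ≈ 15.514 × 1.2355 ≈ 19.168 mcg/mL.
Peak 19.2 mcg/mL vs MTC 31 mcg/mL: below toxic threshold.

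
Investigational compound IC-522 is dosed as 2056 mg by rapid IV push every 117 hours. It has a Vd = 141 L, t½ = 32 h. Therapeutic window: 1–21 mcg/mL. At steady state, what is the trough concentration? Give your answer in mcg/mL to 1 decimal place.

k = ln2/t½ = ln2/32 ≈ 0.021661 h⁻¹; fraction remaining f = e^(−kτ) = e^(−0.021661×117) ≈ 0.0793.
Accumulation ratio R = 1/(1 − f) ≈ 1/0.9207 ≈ 1.0861.
Single-dose peak C₀ = D/Vd = 2056/141 ≈ 14.582 mcg/mL.
Steady-state peak Cmax,ss = C₀·R ≈ 14.582 × 1.0861 ≈ 15.838 mcg/mL.
Steady-state trough Cmin,ss = Cmax,ss·f ≈ 15.838 × 0.0793 ≈ 1.256 mcg/mL.
Trough 1.3 mcg/mL vs MEC 1 mcg/mL: adequate.

1.3 mcg/mL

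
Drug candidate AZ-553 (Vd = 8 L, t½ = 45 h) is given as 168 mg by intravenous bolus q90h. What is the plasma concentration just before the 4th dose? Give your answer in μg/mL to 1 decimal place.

f = (1/2)^(τ/t½) = (1/2)^(90/45) ≈ 0.2500.
C₀ = D/Vd = 168/8 ≈ 21.000 μg/mL.
Before the 4th dose, 3 doses have been given. Superposition: Cmin = C₀·(f + f² + … + f^3).
≈ 21.000 × (0.2500 + 0.0625 + 0.0156) ≈ 21.000 × 0.3281 ≈ 6.890 μg/mL.

6.9 μg/mL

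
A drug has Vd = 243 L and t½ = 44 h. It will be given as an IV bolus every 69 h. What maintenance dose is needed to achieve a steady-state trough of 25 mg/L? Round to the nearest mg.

11939 mg

τ/t½ = 69/44 ≈ 1.5682, so f = (1/2)^(69/44) ≈ 0.337233.
Cmin,ss = (D/Vd)·f/(1−f), so D = Cmin,ss·Vd·(1−f)/f.
D = 25 × 243 × (1−f)/f ≈ 25 × 243 × 1.96531 ≈ 11939.26 mg.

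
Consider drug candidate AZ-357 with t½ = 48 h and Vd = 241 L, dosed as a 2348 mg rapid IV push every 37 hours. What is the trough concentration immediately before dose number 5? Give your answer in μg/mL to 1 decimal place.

f = (1/2)^(τ/t½) = (1/2)^(37/48) ≈ 0.5861.
C₀ = D/Vd = 2348/241 ≈ 9.743 μg/mL.
Before the 5th dose, 4 doses have been given. Superposition: Cmin = C₀·(f + f² + … + f^4).
≈ 9.743 × (0.5861 + 0.3435 + 0.2013 + 0.1180) ≈ 9.743 × 1.2489 ≈ 12.168 μg/mL.

12.2 μg/mL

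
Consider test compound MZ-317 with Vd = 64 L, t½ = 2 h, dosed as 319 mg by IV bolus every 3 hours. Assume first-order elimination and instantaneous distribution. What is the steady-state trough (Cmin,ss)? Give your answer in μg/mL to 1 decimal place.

k = ln2/t½ = ln2/2 ≈ 0.346574 h⁻¹; fraction remaining f = e^(−kτ) = e^(−0.346574×3) ≈ 0.3536.
At steady state, accumulation factor R = 1/(1 − e^(−kτ)) ≈ 1.5470.
Single-dose peak C₀ = D/Vd = 319/64 ≈ 4.984 μg/mL.
Steady-state peak Cmax,ss = C₀·R ≈ 4.984 × 1.5470 ≈ 7.710 μg/mL.
Steady-state trough Cmin,ss = Cmax,ss·f ≈ 7.710 × 0.3536 ≈ 2.726 μg/mL.

2.7 μg/mL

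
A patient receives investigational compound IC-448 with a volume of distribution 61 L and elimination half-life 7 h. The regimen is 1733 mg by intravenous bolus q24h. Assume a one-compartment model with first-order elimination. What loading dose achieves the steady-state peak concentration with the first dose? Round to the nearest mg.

1910 mg

f = (1/2)^(24/7) ≈ 0.092875; accumulation ratio R = 1/(1−f) ≈ 1.10238.
Loading dose to hit Cmax,ss on first dose: D_load = D_maint·R ≈ 1733 × 1.10238 ≈ 1910.42 mg.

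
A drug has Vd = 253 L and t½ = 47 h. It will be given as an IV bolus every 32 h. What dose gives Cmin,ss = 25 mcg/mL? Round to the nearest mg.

τ/t½ = 32/47 ≈ 0.68085, so f = (1/2)^(32/47) ≈ 0.623797.
Cmin,ss = (D/Vd)·f/(1−f), so D = Cmin,ss·Vd·(1−f)/f.
D = 25 × 253 × (1−f)/f ≈ 25 × 253 × 0.60309 ≈ 3814.54 mg.

3815 mg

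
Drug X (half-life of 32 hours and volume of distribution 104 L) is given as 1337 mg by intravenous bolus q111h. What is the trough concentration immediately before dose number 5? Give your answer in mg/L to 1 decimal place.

f = (1/2)^(τ/t½) = (1/2)^(111/32) ≈ 0.0903.
C₀ = D/Vd = 1337/104 ≈ 12.856 mg/L.
Before the 5th dose, 4 doses have been given. Superposition: Cmin = C₀·(f + f² + … + f^4).
≈ 12.856 × (0.0903 + 0.0082 + 0.0007 + 0.0001) ≈ 12.856 × 0.0993 ≈ 1.277 mg/L.

1.3 mg/L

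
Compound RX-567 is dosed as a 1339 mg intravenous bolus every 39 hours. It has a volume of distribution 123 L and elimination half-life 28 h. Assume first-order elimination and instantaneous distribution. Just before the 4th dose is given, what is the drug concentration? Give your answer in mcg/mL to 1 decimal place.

f = (1/2)^(τ/t½) = (1/2)^(39/28) ≈ 0.3808.
C₀ = D/Vd = 1339/123 ≈ 10.886 mcg/mL.
Before the 4th dose, 3 doses have been given. Superposition: Cmin = C₀·(f + f² + … + f^3).
≈ 10.886 × (0.3808 + 0.1450 + 0.0552) ≈ 10.886 × 0.5810 ≈ 6.325 mcg/mL.

6.3 mcg/mL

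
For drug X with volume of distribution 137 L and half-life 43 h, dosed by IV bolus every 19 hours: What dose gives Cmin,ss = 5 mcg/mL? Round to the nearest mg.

τ/t½ = 19/43 ≈ 0.44186, so f = (1/2)^(19/43) ≈ 0.736185.
Cmin,ss = (D/Vd)·f/(1−f), so D = Cmin,ss·Vd·(1−f)/f.
D = 5 × 137 × (1−f)/f ≈ 5 × 137 × 0.35835 ≈ 245.47 mg.

245 mg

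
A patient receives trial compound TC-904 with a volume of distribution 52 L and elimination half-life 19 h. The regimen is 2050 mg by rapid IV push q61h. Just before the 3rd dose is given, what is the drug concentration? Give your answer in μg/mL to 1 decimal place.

4.7 μg/mL

f = (1/2)^(τ/t½) = (1/2)^(61/19) ≈ 0.1080.
C₀ = D/Vd = 2050/52 ≈ 39.423 μg/mL.
Before the 3rd dose, 2 doses have been given. Superposition: Cmin = C₀·(f + f²).
≈ 39.423 × (0.1080 + 0.0117) ≈ 39.423 × 0.1197 ≈ 4.719 μg/mL.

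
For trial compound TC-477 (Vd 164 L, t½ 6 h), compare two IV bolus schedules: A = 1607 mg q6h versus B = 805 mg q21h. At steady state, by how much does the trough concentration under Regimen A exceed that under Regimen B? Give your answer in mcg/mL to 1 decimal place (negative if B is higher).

9.3 mcg/mL

Regimen A: f = (1/2)^(6/6) ≈ 0.5000; Cmin,ss = (1607/164)·f/(1−f) ≈ 9.799 mcg/mL.
Regimen B: f = (1/2)^(21/6) ≈ 0.0884; Cmin,ss = (805/164)·f/(1−f) ≈ 0.476 mcg/mL.
Difference ≈ 9.799 − 0.476 ≈ 9.323 mcg/mL.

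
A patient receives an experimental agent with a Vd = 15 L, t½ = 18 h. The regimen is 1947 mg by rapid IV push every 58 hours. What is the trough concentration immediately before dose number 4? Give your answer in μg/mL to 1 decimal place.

15.6 μg/mL

f = (1/2)^(τ/t½) = (1/2)^(58/18) ≈ 0.1072.
C₀ = D/Vd = 1947/15 ≈ 129.800 μg/mL.
Before the 4th dose, 3 doses have been given. Superposition: Cmin = C₀·(f + f² + … + f^3).
≈ 129.800 × (0.1072 + 0.0115 + 0.0012) ≈ 129.800 × 0.1199 ≈ 15.563 μg/mL.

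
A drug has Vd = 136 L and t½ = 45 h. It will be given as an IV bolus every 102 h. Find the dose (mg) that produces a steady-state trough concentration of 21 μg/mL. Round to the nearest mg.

10887 mg

τ/t½ = 102/45 ≈ 2.2667, so f = (1/2)^(102/45) ≈ 0.207809.
Cmin,ss = (D/Vd)·f/(1−f), so D = Cmin,ss·Vd·(1−f)/f.
D = 21 × 136 × (1−f)/f ≈ 21 × 136 × 3.81211 ≈ 10887.39 mg.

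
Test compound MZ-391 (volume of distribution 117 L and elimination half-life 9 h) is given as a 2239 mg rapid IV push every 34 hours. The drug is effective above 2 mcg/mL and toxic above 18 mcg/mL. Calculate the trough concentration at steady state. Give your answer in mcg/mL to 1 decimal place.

k = ln2/t½ = ln2/9 ≈ 0.077016 h⁻¹; fraction remaining f = e^(−kτ) = e^(−0.077016×34) ≈ 0.0729.
Accumulation ratio R = 1/(1 − f) ≈ 1/0.9271 ≈ 1.0786.
Each bolus raises the concentration by D/Vd = 2239/117 ≈ 19.137 mcg/mL.
Cmax,ss = C₀/(1 − f) ≈ 19.137/0.9271 ≈ 20.642 mcg/mL.
One interval later, Cmin,ss = Cmax,ss·e^(−kτ) ≈ 20.642 × 0.0729 ≈ 1.505 mcg/mL.
Trough 1.5 mcg/mL vs MEC 2 mcg/mL: subtherapeutic.

1.5 mcg/mL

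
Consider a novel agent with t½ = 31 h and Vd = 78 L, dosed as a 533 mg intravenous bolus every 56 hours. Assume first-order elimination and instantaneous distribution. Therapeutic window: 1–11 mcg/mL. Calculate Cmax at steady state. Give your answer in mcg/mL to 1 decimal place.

9.6 mcg/mL

k = ln2/t½ = ln2/31 ≈ 0.022360 h⁻¹; fraction remaining f = e^(−kτ) = e^(−0.022360×56) ≈ 0.2859.
Accumulation ratio R = 1/(1 − f) ≈ 1/0.7141 ≈ 1.4004.
Single-dose peak C₀ = D/Vd = 533/78 ≈ 6.833 mcg/mL.
Steady-state peak Cmax,ss = C₀·R ≈ 6.833 × 1.4004 ≈ 9.569 mcg/mL.
Peak 9.6 mcg/mL vs MTC 11 mcg/mL: below toxic threshold.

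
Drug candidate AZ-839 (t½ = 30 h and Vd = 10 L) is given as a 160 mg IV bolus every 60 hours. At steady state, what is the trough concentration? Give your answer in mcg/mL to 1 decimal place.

5.3 mcg/mL

τ = 60 h = 2 half-lives, so f = (1/2)^2 = 0.25.
Accumulation ratio R = 1/(1 − f) = 1/0.75 = 4/3.
Single-dose peak C₀ = D/Vd = 160/10 = 16 mcg/mL.
Steady-state peak Cmax,ss = C₀·R = 16 × 4/3 ≈ 21.333 mcg/mL.
Steady-state trough Cmin,ss = Cmax,ss·f ≈ 21.333 × 0.25 ≈ 5.333 mcg/mL.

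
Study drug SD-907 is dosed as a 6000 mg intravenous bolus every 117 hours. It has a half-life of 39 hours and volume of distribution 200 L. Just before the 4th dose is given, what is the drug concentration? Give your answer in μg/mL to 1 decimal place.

f = (1/2)^(τ/t½) = (1/2)^(117/39) ≈ 0.1250.
C₀ = D/Vd = 6000/200 ≈ 30.000 μg/mL.
Before the 4th dose, 3 doses have been given. Superposition: Cmin = C₀·(f + f² + … + f^3).
≈ 30.000 × (0.1250 + 0.0156 + 0.0020) ≈ 30.000 × 0.1426 ≈ 4.278 μg/mL.

4.3 μg/mL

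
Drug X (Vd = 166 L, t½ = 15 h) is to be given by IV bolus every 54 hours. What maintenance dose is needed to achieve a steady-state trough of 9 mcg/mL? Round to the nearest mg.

τ/t½ = 54/15 ≈ 3.6, so f = (1/2)^(54/15) ≈ 0.082469.
Cmin,ss = (D/Vd)·f/(1−f), so D = Cmin,ss·Vd·(1−f)/f.
D = 9 × 166 × (1−f)/f ≈ 9 × 166 × 11.12577 ≈ 16621.90 mg.

16622 mg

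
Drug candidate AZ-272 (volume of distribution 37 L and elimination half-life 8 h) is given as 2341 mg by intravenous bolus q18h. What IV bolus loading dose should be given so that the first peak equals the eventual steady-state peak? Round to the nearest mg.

f = (1/2)^(18/8) ≈ 0.210224; accumulation ratio R = 1/(1−f) ≈ 1.26618.
Loading dose to hit Cmax,ss on first dose: D_load = D_maint·R ≈ 2341 × 1.26618 ≈ 2964.13 mg.

2964 mg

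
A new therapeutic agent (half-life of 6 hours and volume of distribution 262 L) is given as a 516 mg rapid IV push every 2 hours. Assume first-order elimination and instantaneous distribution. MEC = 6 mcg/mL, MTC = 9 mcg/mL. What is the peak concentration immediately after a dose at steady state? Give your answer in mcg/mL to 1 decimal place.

Over one 2-h interval, 2/6 ≈ 0.33333 half-lives elapse, leaving f ≈ 0.7937 of each dose.
At steady state, accumulation factor R = 1/(1 − e^(−kτ)) ≈ 4.8473.
Single-dose peak C₀ = D/Vd = 516/262 ≈ 1.969 mcg/mL.
Cmax,ss = C₀/(1 − f) ≈ 1.969/0.2063 ≈ 9.544 mcg/mL.
Peak 9.5 mcg/mL vs MTC 9 mcg/mL: exceeds toxic threshold.

9.5 mcg/mL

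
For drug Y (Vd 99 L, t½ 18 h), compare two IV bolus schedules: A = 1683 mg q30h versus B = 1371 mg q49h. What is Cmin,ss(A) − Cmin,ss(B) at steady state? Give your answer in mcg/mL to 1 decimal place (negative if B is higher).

5.3 mcg/mL

Regimen A: f = (1/2)^(30/18) ≈ 0.3150; Cmin,ss = (1683/99)·f/(1−f) ≈ 7.818 mcg/mL.
Regimen B: f = (1/2)^(49/18) ≈ 0.1515; Cmin,ss = (1371/99)·f/(1−f) ≈ 2.473 mcg/mL.
Difference ≈ 7.818 − 2.473 ≈ 5.345 mcg/mL.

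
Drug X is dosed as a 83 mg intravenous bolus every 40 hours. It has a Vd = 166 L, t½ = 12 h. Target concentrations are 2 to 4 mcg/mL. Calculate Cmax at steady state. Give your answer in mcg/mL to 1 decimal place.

0.6 mcg/mL

k = ln2/t½ = ln2/12 ≈ 0.057762 h⁻¹; fraction remaining f = e^(−kτ) = e^(−0.057762×40) ≈ 0.0992.
At steady state, accumulation factor R = 1/(1 − e^(−kτ)) ≈ 1.1101.
Single-dose peak C₀ = D/Vd = 83/166 ≈ 0.500 mcg/mL.
Cmax,ss = C₀/(1 − f) ≈ 0.500/0.9008 ≈ 0.555 mcg/mL.
Peak 0.6 mcg/mL vs MTC 4 mcg/mL: below toxic threshold.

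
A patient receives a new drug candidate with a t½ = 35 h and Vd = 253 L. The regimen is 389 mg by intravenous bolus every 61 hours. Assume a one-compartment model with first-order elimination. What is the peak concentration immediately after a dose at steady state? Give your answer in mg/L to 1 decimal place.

2.2 mg/L

τ/t½ = 61/35 ≈ 1.7429, so fraction remaining f = (1/2)^(61/35) ≈ 0.2988.
At steady state, accumulation factor R = 1/(1 − e^(−kτ)) ≈ 1.4261.
Each bolus raises the concentration by D/Vd = 389/253 ≈ 1.538 mg/L.
Steady-state peak Cmax,ss = C₀·R ≈ 1.538 × 1.4261 ≈ 2.193 mg/L.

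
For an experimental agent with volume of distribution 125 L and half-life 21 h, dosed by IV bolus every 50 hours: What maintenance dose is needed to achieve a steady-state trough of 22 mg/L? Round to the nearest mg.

τ/t½ = 50/21 ≈ 2.381, so f = (1/2)^(50/21) ≈ 0.191983.
Cmin,ss = (D/Vd)·f/(1−f), so D = Cmin,ss·Vd·(1−f)/f.
D = 22 × 125 × (1−f)/f ≈ 22 × 125 × 4.20879 ≈ 11574.17 mg.

11574 mg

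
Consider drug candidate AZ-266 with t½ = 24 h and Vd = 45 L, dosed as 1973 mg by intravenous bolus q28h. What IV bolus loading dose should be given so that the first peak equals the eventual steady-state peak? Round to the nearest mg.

f = (1/2)^(28/24) ≈ 0.445449; accumulation ratio R = 1/(1−f) ≈ 1.80326.
Loading dose to hit Cmax,ss on first dose: D_load = D_maint·R ≈ 1973 × 1.80326 ≈ 3557.83 mg.

3558 mg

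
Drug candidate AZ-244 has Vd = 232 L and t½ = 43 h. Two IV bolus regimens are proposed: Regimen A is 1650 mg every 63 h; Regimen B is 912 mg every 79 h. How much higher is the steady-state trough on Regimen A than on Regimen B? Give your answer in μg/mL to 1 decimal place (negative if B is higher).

2.5 μg/mL

Regimen A: f = (1/2)^(63/43) ≈ 0.3622; Cmin,ss = (1650/232)·f/(1−f) ≈ 4.039 μg/mL.
Regimen B: f = (1/2)^(79/43) ≈ 0.2799; Cmin,ss = (912/232)·f/(1−f) ≈ 1.528 μg/mL.
Difference ≈ 4.039 − 1.528 ≈ 2.511 μg/mL.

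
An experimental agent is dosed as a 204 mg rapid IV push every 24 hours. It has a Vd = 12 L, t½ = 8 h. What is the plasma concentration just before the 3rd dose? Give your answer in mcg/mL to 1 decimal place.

f = (1/2)^(τ/t½) = (1/2)^(24/8) ≈ 0.1250.
C₀ = D/Vd = 204/12 ≈ 17.000 mcg/mL.
Before the 3rd dose, 2 doses have been given. Superposition: Cmin = C₀·(f + f²).
≈ 17.000 × (0.1250 + 0.0156) ≈ 17.000 × 0.1406 ≈ 2.390 mcg/mL.

2.4 mcg/mL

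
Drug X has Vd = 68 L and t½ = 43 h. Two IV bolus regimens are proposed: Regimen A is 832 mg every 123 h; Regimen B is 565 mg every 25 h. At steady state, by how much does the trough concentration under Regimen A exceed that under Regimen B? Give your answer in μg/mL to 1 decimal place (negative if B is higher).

Regimen A: f = (1/2)^(123/43) ≈ 0.1377; Cmin,ss = (832/68)·f/(1−f) ≈ 1.954 μg/mL.
Regimen B: f = (1/2)^(25/43) ≈ 0.6683; Cmin,ss = (565/68)·f/(1−f) ≈ 16.740 μg/mL.
Difference ≈ 1.954 − 16.740 ≈ -14.786 μg/mL.

-14.8 μg/mL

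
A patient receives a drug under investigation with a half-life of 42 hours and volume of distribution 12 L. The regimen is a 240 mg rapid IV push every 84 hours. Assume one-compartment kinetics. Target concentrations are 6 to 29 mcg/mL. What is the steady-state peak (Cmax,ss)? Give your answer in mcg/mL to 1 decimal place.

26.7 mcg/mL

τ = 84 h = 2 half-lives, so f = (1/2)^2 = 0.25.
At steady state, R = 1/(1 − 0.25) = 4/3.
Single-dose peak C₀ = D/Vd = 240/12 = 20 mcg/mL.
Steady-state peak Cmax,ss = C₀·R = 20 × 4/3 ≈ 26.667 mcg/mL.
Peak 26.7 mcg/mL vs MTC 29 mcg/mL: below toxic threshold.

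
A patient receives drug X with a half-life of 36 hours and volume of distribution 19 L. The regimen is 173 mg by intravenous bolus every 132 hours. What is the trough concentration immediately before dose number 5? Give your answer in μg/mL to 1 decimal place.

0.8 μg/mL

f = (1/2)^(τ/t½) = (1/2)^(132/36) ≈ 0.0787.
C₀ = D/Vd = 173/19 ≈ 9.105 μg/mL.
Before the 5th dose, 4 doses have been given. Superposition: Cmin = C₀·(f + f² + … + f^4).
≈ 9.105 × (0.0787 + 0.0062 + 0.0005 + 0.0000) ≈ 9.105 × 0.0854 ≈ 0.778 μg/mL.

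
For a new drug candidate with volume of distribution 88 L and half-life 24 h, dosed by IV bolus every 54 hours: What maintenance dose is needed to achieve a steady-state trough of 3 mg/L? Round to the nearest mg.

992 mg

τ/t½ = 54/24 ≈ 2.25, so f = (1/2)^(54/24) ≈ 0.210224.
Cmin,ss = (D/Vd)·f/(1−f), so D = Cmin,ss·Vd·(1−f)/f.
D = 3 × 88 × (1−f)/f ≈ 3 × 88 × 3.75683 ≈ 991.80 mg.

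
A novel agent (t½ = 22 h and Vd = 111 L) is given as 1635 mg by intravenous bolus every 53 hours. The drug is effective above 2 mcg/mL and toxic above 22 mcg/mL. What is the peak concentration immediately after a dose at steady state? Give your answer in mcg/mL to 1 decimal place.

18.1 mcg/mL

Over one 53-h interval, 53/22 ≈ 2.4091 half-lives elapse, leaving f ≈ 0.1883 of each dose.
Accumulation ratio R = 1/(1 − f) ≈ 1/0.8117 ≈ 1.2320.
Each bolus raises the concentration by D/Vd = 1635/111 ≈ 14.730 mcg/mL.
Steady-state peak Cmax,ss = C₀·R ≈ 14.730 × 1.2320 ≈ 18.147 mcg/mL.
Peak 18.1 mcg/mL vs MTC 22 mcg/mL: below toxic threshold.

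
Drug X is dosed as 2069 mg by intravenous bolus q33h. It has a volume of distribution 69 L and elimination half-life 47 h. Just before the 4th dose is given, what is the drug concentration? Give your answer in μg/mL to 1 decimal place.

36.7 μg/mL

f = (1/2)^(τ/t½) = (1/2)^(33/47) ≈ 0.6147.
C₀ = D/Vd = 2069/69 ≈ 29.986 μg/mL.
Before the 4th dose, 3 doses have been given. Superposition: Cmin = C₀·(f + f² + … + f^3).
≈ 29.986 × (0.6147 + 0.3779 + 0.2323) ≈ 29.986 × 1.2249 ≈ 36.730 μg/mL.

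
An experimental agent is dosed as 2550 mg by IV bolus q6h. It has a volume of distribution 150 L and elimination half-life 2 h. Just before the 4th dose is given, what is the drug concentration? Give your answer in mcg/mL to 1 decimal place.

f = (1/2)^(τ/t½) = (1/2)^(6/2) ≈ 0.1250.
C₀ = D/Vd = 2550/150 ≈ 17.000 mcg/mL.
Before the 4th dose, 3 doses have been given. Superposition: Cmin = C₀·(f + f² + … + f^3).
≈ 17.000 × (0.1250 + 0.0156 + 0.0020) ≈ 17.000 × 0.1426 ≈ 2.424 mcg/mL.

2.4 mcg/mL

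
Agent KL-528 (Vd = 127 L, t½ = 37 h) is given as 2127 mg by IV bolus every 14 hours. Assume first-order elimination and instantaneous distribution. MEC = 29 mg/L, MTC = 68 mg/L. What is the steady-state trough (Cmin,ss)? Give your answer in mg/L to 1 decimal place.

55.8 mg/L

τ/t½ = 14/37 ≈ 0.37838, so fraction remaining f = (1/2)^(14/37) ≈ 0.7693.
Accumulation ratio R = 1/(1 − f) ≈ 1/0.2307 ≈ 4.3346.
Each bolus raises the concentration by D/Vd = 2127/127 ≈ 16.748 mg/L.
Cmax,ss = C₀/(1 − f) ≈ 16.748/0.2307 ≈ 72.596 mg/L.
One interval later, Cmin,ss = Cmax,ss·e^(−kτ) ≈ 72.596 × 0.7693 ≈ 55.848 mg/L.
Trough 55.8 mg/L vs MEC 29 mg/L: adequate.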